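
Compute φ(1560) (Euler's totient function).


1560 = 2^3 × 3 × 5 × 13
Prime factors: 2, 3, 5, 13
φ(1560) = 1560 × (1-1/2) × (1-1/3) × (1-1/5) × (1-1/13)
= 1560 × 1/2 × 2/3 × 4/5 × 12/13 = 384

φ(1560) = 384


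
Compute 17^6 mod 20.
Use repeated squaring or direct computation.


17^1 mod 20 = 17
17^2 mod 20 = 9
17^3 mod 20 = 13
17^4 mod 20 = 1
17^5 mod 20 = 17
17^6 mod 20 = 9


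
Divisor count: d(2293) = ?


2293 = 2293^1
d(2293) = (1+1) = 2

2 divisors


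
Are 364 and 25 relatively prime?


Euclidean algorithm:
364 = 14 * 25 + 14
25 = 1 * 14 + 11
14 = 1 * 11 + 3
11 = 3 * 3 + 2
3 = 1 * 2 + 1
2 = 2 * 1 + 0
GCD(364, 25) = 1

Yes, coprime (GCD = 1)


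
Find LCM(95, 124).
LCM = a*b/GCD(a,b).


GCD(95, 124) = 1
LCM = 95*124/1 = 11780/1 = 11780

LCM = 11780


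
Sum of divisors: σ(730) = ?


Divisors of 730: 1, 2, 5, 10, 73, 146, 365, 730
Sum = 1 + 2 + 5 + 10 + 73 + 146 + 365 + 730 = 1332

σ(730) = 1332


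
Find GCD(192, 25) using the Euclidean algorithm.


192 = 7 * 25 + 17
25 = 1 * 17 + 8
17 = 2 * 8 + 1
8 = 8 * 1 + 0
GCD = 1


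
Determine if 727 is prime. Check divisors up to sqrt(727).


Check divisors up to sqrt(727) = 26.9629
No divisors found.
727 is prime.

Yes, 727 is prime


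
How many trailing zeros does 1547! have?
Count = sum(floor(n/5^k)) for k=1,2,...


floor(1547/5) = 309
floor(1547/25) = 61
floor(1547/125) = 12
floor(1547/625) = 2
Total = 384

384 trailing zeros


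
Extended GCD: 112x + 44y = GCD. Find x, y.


Tabular extended Euclidean (each row: r = 112*s + 44*t):
r=112, s=1, t=0
r=44, s=0, t=1
q=2: r=24, s=1, t=-2   [112*(1) + 44*(-2) = 24]
q=1: r=20, s=-1, t=3   [112*(-1) + 44*(3) = 20]
q=1: r=4, s=2, t=-5   [112*(2) + 44*(-5) = 4]
q=5: r=0, s=-11, t=28   [112*(-11) + 44*(28) = 0]
GCD = 4; from the row with r=4: x=2, y=-5
Check: 112*(2) + 44*(-5) = 224 - 220 = 4

GCD = 4, x = 2, y = -5


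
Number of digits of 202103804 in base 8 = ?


202103804 in base 8 = 1402755774
Number of digits = 10

10 digits (base 8)


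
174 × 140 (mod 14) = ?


174 × 140 = 24360
24360 mod 14 = 0


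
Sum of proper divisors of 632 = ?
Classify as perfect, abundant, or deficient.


Proper divisors: 1, 2, 4, 8, 79, 158, 316
Sum = 1 + 2 + 4 + 8 + 79 + 158 + 316 = 568
568 < 632 → deficient

s(632) = 568 (deficient)


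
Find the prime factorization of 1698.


1698 / 2 = 849
849 / 3 = 283
283 / 283 = 1
1698 = 2 × 3 × 283


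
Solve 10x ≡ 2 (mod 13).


GCD(10, 13) = 1, unique solution
a^(-1) mod 13 = 4
x = 4 * 2 mod 13 = 8

x ≡ 8 (mod 13)


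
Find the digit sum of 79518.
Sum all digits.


7 + 9 + 5 + 1 + 8 = 30


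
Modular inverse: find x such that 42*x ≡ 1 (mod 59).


Use the extended Euclidean algorithm on (59, 42); each row r = 59*s + 42*t:
r=59, s=1, t=0
r=42, s=0, t=1
q=1: r=17, s=1, t=-1   [59*(1) + 42*(-1) = 17]
q=2: r=8, s=-2, t=3   [59*(-2) + 42*(3) = 8]
q=2: r=1, s=5, t=-7   [59*(5) + 42*(-7) = 1]
q=8: r=0, s=-42, t=59   [59*(-42) + 42*(59) = 0]
GCD = 1 with t = -7, so 42*(-7) ≡ 1 (mod 59)
Inverse = -7 mod 59 = 52
Check: 42 * 52 = 2184 ≡ 1 (mod 59)

42^(-1) ≡ 52 (mod 59)


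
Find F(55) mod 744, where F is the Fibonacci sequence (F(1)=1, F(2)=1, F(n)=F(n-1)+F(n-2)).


F(k) mod 744 for k=1..55:
1, 1, 2, 3, 5, 8, 13, 21, 34, 55, 89, 144, 233, 377, 610, 243, 109, 352, 461, 69, 530, 599, 385, 240, 625, 121, 2, 123, 125, 248, 373, 621, 250, 127, 377, 504, 137, 641, 34, 675, 709, 640, 605, 501, 362, 119, 481, 600, 337, 193, 530, 723, 509, 488, 253
F(55) mod 744 = 253


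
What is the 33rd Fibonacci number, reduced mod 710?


F(k) mod 710 for k=1..33:
1, 1, 2, 3, 5, 8, 13, 21, 34, 55, 89, 144, 233, 377, 610, 277, 177, 454, 631, 375, 296, 671, 257, 218, 475, 693, 458, 441, 189, 630, 109, 29, 138
F(33) mod 710 = 138


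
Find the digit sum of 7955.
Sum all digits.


7 + 9 + 5 + 5 = 26


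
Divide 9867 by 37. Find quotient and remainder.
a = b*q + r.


9867 = 37 * 266 + 25
Check: 9842 + 25 = 9867

q = 266, r = 25


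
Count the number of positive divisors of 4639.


4639 = 4639^1
d(4639) = (1+1) = 2

2 divisors


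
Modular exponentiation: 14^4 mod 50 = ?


14^1 mod 50 = 14
14^2 mod 50 = 46
14^3 mod 50 = 44
14^4 mod 50 = 16


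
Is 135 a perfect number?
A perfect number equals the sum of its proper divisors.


Proper divisors of 135: 1, 3, 5, 9, 15, 27, 45
Sum = 1 + 3 + 5 + 9 + 15 + 27 + 45 = 105

No, 135 is not perfect (105 ≠ 135)


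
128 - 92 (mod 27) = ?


128 - 92 = 36
36 mod 27 = 9


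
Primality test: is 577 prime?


Check divisors up to sqrt(577) = 24.0208
No divisors found.
577 is prime.

Yes, 577 is prime


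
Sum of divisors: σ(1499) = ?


Divisors of 1499: 1, 1499
Sum = 1 + 1499 = 1500

σ(1499) = 1500


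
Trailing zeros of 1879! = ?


floor(1879/5) = 375
floor(1879/25) = 75
floor(1879/125) = 15
floor(1879/625) = 3
Total = 468

468 trailing zeros


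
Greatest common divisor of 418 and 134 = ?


418 = 3 * 134 + 16
134 = 8 * 16 + 6
16 = 2 * 6 + 4
6 = 1 * 4 + 2
4 = 2 * 2 + 0
GCD = 2


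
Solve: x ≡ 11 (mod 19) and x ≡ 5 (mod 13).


M = 19*13 = 247
M1 = M/19 = 13, M2 = M/13 = 19
M1^(-1) mod 19 = 3, M2^(-1) mod 13 = 11
x = 11*13*3 + 5*19*11 = 1474
1474 mod 247 = 239
Check: 239 mod 19 = 11 ✓, 239 mod 13 = 5 ✓

x ≡ 239 (mod 247)


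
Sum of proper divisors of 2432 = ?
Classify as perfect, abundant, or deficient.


Proper divisors: 1, 2, 4, 8, 16, 19, 32, 38, 64, 76, 128, 152, 304, 608, 1216
Sum = 1 + 2 + 4 + 8 + 16 + 19 + 32 + 38 + 64 + 76 + 128 + 152 + 304 + 608 + 1216 = 2668
2668 > 2432 → abundant

s(2432) = 2668 (abundant)


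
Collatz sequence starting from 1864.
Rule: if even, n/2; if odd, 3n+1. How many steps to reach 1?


1864 → 932 → 466 → 233 → 700 → 350 → 175 → 526 → 263 → 790 → 395 → 1186 → 593 → 1780 → 890 → 445 → 1336 → 668 → 334 → 167 → 502 → 251 → 754 → 377 → 1132 → 566 → 283 → 850 → 425 → 1276 → 638 → 319 → 958 → 479 → 1438 → 719 → 2158 → 1079 → 3238 → 1619 → 4858 → 2429 → 7288 → 3644 → 1822 → 911 → 2734 → 1367 → 4102 → 2051 → 6154 → 3077 → 9232 → 4616 → 2308 → 1154 → 577 → 1732 → 866 → 433 → 1300 → 650 → 325 → 976 → 488 → 244 → 122 → 61 → 184 → 92 → 46 → 23 → 70 → 35 → 106 → 53 → 160 → 80 → 40 → 20 → 10 → 5 → 16 → 8 → 4 → 2 → 1
Total steps = 86

86 steps


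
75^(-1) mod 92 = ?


Use the extended Euclidean algorithm on (92, 75); each row r = 92*s + 75*t:
r=92, s=1, t=0
r=75, s=0, t=1
q=1: r=17, s=1, t=-1   [92*(1) + 75*(-1) = 17]
q=4: r=7, s=-4, t=5   [92*(-4) + 75*(5) = 7]
q=2: r=3, s=9, t=-11   [92*(9) + 75*(-11) = 3]
q=2: r=1, s=-22, t=27   [92*(-22) + 75*(27) = 1]
q=3: r=0, s=75, t=-92   [92*(75) + 75*(-92) = 0]
GCD = 1 with t = 27, so 75*(27) ≡ 1 (mod 92)
Inverse = 27 mod 92 = 27
Check: 75 * 27 = 2025 ≡ 1 (mod 92)

75^(-1) ≡ 27 (mod 92)


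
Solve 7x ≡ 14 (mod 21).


GCD(7, 21) = 7 divides 14
Divide: 1x ≡ 2 (mod 3)
x ≡ 2 (mod 3)


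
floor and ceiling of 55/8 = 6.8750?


55/8 = 6.8750
floor = 6
ceil = 7

floor = 6, ceil = 7


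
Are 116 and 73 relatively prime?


Euclidean algorithm:
116 = 1 * 73 + 43
73 = 1 * 43 + 30
43 = 1 * 30 + 13
30 = 2 * 13 + 4
13 = 3 * 4 + 1
4 = 4 * 1 + 0
GCD(116, 73) = 1

Yes, coprime (GCD = 1)


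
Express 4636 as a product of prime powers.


4636 / 2 = 2318
2318 / 2 = 1159
1159 / 19 = 61
61 / 61 = 1
4636 = 2^2 × 19 × 61


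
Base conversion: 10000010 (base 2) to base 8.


10000010 (base 2) = 130 (decimal)
130 (decimal) = 202 (base 8)


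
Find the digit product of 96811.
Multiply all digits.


9 × 6 × 8 × 1 × 1 = 432


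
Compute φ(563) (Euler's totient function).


563 = 563
Prime factors: 563
φ(563) = 563 × (1-1/563)
= 563 × 562/563 = 562

φ(563) = 562


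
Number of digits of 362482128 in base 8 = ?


362482128 in base 8 = 2546604720
Number of digits = 10

10 digits (base 8)


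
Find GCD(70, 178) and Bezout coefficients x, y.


Tabular extended Euclidean (each row: r = 70*s + 178*t):
r=70, s=1, t=0
r=178, s=0, t=1
q=0: r=70, s=1, t=0   [70*(1) + 178*(0) = 70]
q=2: r=38, s=-2, t=1   [70*(-2) + 178*(1) = 38]
q=1: r=32, s=3, t=-1   [70*(3) + 178*(-1) = 32]
q=1: r=6, s=-5, t=2   [70*(-5) + 178*(2) = 6]
q=5: r=2, s=28, t=-11   [70*(28) + 178*(-11) = 2]
q=3: r=0, s=-89, t=35   [70*(-89) + 178*(35) = 0]
GCD = 2; from the row with r=2: x=28, y=-11
Check: 70*(28) + 178*(-11) = 1960 - 1958 = 2

GCD = 2, x = 28, y = -11


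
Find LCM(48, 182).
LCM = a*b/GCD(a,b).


GCD(48, 182) = 2
LCM = 48*182/2 = 8736/2 = 4368

LCM = 4368


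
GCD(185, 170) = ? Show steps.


185 = 1 * 170 + 15
170 = 11 * 15 + 5
15 = 3 * 5 + 0
GCD = 5


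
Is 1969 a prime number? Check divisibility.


1969 / 11 = 179 (exact division)
1969 is NOT prime.

No, 1969 is not prime


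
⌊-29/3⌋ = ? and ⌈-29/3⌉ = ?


-29/3 = -9.6667
floor = -10
ceil = -9

floor = -10, ceil = -9


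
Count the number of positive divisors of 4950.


4950 = 2^1 × 3^2 × 5^2 × 11^1
d(4950) = (1+1) × (2+1) × (2+1) × (1+1) = 36

36 divisors


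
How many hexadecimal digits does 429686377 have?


429686377 in base 16 = 199C7E69
Number of digits = 8

8 digits (base 16)


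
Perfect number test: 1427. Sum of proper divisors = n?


Proper divisors of 1427: 1
Sum = 1 = 1

No, 1427 is not perfect (1 ≠ 1427)


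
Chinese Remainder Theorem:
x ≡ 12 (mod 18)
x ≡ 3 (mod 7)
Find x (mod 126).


M = 18*7 = 126
M1 = M/18 = 7, M2 = M/7 = 18
M1^(-1) mod 18 = 13, M2^(-1) mod 7 = 2
x = 12*7*13 + 3*18*2 = 1200
1200 mod 126 = 66
Check: 66 mod 18 = 12 ✓, 66 mod 7 = 3 ✓

x ≡ 66 (mod 126)


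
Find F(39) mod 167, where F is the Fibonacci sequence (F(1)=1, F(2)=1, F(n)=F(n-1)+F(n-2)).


F(k) mod 167 for k=1..39:
1, 1, 2, 3, 5, 8, 13, 21, 34, 55, 89, 144, 66, 43, 109, 152, 94, 79, 6, 85, 91, 9, 100, 109, 42, 151, 26, 10, 36, 46, 82, 128, 43, 4, 47, 51, 98, 149, 80
F(39) mod 167 = 80


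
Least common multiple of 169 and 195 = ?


GCD(169, 195) = 13
LCM = 169*195/13 = 32955/13 = 2535

LCM = 2535


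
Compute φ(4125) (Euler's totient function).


4125 = 3 × 5^3 × 11
Prime factors: 3, 5, 11
φ(4125) = 4125 × (1-1/3) × (1-1/5) × (1-1/11)
= 4125 × 2/3 × 4/5 × 10/11 = 2000

φ(4125) = 2000


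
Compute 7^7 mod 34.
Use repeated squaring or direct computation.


7^1 mod 34 = 7
7^2 mod 34 = 15
7^3 mod 34 = 3
7^4 mod 34 = 21
7^5 mod 34 = 11
7^6 mod 34 = 9
7^7 mod 34 = 29


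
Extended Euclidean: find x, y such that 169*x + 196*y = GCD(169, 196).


Tabular extended Euclidean (each row: r = 169*s + 196*t):
r=169, s=1, t=0
r=196, s=0, t=1
q=0: r=169, s=1, t=0   [169*(1) + 196*(0) = 169]
q=1: r=27, s=-1, t=1   [169*(-1) + 196*(1) = 27]
q=6: r=7, s=7, t=-6   [169*(7) + 196*(-6) = 7]
q=3: r=6, s=-22, t=19   [169*(-22) + 196*(19) = 6]
q=1: r=1, s=29, t=-25   [169*(29) + 196*(-25) = 1]
q=6: r=0, s=-196, t=169   [169*(-196) + 196*(169) = 0]
GCD = 1; from the row with r=1: x=29, y=-25
Check: 169*(29) + 196*(-25) = 4901 - 4900 = 1

GCD = 1, x = 29, y = -25


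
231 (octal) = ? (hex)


231 (base 8) = 153 (decimal)
153 (decimal) = 99 (base 16)


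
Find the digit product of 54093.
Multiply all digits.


5 × 4 × 0 × 9 × 3 = 0


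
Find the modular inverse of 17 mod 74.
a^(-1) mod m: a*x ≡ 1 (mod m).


Use the extended Euclidean algorithm on (74, 17); each row r = 74*s + 17*t:
r=74, s=1, t=0
r=17, s=0, t=1
q=4: r=6, s=1, t=-4   [74*(1) + 17*(-4) = 6]
q=2: r=5, s=-2, t=9   [74*(-2) + 17*(9) = 5]
q=1: r=1, s=3, t=-13   [74*(3) + 17*(-13) = 1]
q=5: r=0, s=-17, t=74   [74*(-17) + 17*(74) = 0]
GCD = 1 with t = -13, so 17*(-13) ≡ 1 (mod 74)
Inverse = -13 mod 74 = 61
Check: 17 * 61 = 1037 ≡ 1 (mod 74)

17^(-1) ≡ 61 (mod 74)


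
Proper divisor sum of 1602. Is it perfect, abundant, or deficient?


Proper divisors: 1, 2, 3, 6, 9, 18, 89, 178, 267, 534, 801
Sum = 1 + 2 + 3 + 6 + 9 + 18 + 89 + 178 + 267 + 534 + 801 = 1908
1908 > 1602 → abundant

s(1602) = 1908 (abundant)


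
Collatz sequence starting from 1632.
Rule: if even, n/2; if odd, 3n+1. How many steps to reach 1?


1632 → 816 → 408 → 204 → 102 → 51 → 154 → 77 → 232 → 116 → 58 → 29 → 88 → 44 → 22 → 11 → 34 → 17 → 52 → 26 → 13 → 40 → 20 → 10 → 5 → 16 → 8 → 4 → 2 → 1
Total steps = 29

29 steps


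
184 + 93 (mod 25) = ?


184 + 93 = 277
277 mod 25 = 2


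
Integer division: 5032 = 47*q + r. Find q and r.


5032 = 47 * 107 + 3
Check: 5029 + 3 = 5032

q = 107, r = 3


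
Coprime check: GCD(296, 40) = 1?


Euclidean algorithm:
296 = 7 * 40 + 16
40 = 2 * 16 + 8
16 = 2 * 8 + 0
GCD(296, 40) = 8

No, not coprime (GCD = 8)


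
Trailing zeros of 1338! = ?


floor(1338/5) = 267
floor(1338/25) = 53
floor(1338/125) = 10
floor(1338/625) = 2
Total = 332

332 trailing zeros


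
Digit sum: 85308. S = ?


8 + 5 + 3 + 0 + 8 = 24


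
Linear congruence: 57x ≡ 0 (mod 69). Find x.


GCD(57, 69) = 3 divides 0
Divide: 19x ≡ 0 (mod 23)
x ≡ 0 (mod 23)


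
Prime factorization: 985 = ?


985 / 5 = 197
197 / 197 = 1
985 = 5 × 197


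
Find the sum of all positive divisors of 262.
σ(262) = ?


Divisors of 262: 1, 2, 131, 262
Sum = 1 + 2 + 131 + 262 = 396

σ(262) = 396


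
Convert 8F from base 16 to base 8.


8F (base 16) = 143 (decimal)
143 (decimal) = 217 (base 8)


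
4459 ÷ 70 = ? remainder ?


4459 = 70 * 63 + 49
Check: 4410 + 49 = 4459

q = 63, r = 49


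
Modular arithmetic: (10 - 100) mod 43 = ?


10 - 100 = -90
-90 mod 43 = 39


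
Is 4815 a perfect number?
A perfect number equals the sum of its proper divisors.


Proper divisors of 4815: 1, 3, 5, 9, 15, 45, 107, 321, 535, 963, 1605
Sum = 1 + 3 + 5 + 9 + 15 + 45 + 107 + 321 + 535 + 963 + 1605 = 3609

No, 4815 is not perfect (3609 ≠ 4815)


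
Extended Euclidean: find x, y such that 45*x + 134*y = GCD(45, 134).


Tabular extended Euclidean (each row: r = 45*s + 134*t):
r=45, s=1, t=0
r=134, s=0, t=1
q=0: r=45, s=1, t=0   [45*(1) + 134*(0) = 45]
q=2: r=44, s=-2, t=1   [45*(-2) + 134*(1) = 44]
q=1: r=1, s=3, t=-1   [45*(3) + 134*(-1) = 1]
q=44: r=0, s=-134, t=45   [45*(-134) + 134*(45) = 0]
GCD = 1; from the row with r=1: x=3, y=-1
Check: 45*(3) + 134*(-1) = 135 - 134 = 1

GCD = 1, x = 3, y = -1


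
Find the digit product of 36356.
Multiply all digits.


3 × 6 × 3 × 5 × 6 = 1620


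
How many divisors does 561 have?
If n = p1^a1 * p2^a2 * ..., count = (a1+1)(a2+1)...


561 = 3^1 × 11^1 × 17^1
d(561) = (1+1) × (1+1) × (1+1) = 8

8 divisors


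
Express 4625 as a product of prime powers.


4625 / 5 = 925
925 / 5 = 185
185 / 5 = 37
37 / 37 = 1
4625 = 5^3 × 37


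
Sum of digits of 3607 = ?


3 + 6 + 0 + 7 = 16


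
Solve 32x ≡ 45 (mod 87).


GCD(32, 87) = 1, unique solution
a^(-1) mod 87 = 68
x = 68 * 45 mod 87 = 15

x ≡ 15 (mod 87)


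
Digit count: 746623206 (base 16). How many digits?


746623206 in base 16 = 2C8090E6
Number of digits = 8

8 digits (base 16)


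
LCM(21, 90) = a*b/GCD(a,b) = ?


GCD(21, 90) = 3
LCM = 21*90/3 = 1890/3 = 630

LCM = 630


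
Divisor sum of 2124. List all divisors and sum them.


Divisors of 2124: 1, 2, 3, 4, 6, 9, 12, 18, 36, 59, 118, 177, 236, 354, 531, 708, 1062, 2124
Sum = 1 + 2 + 3 + 4 + 6 + 9 + 12 + 18 + 36 + 59 + 118 + 177 + 236 + 354 + 531 + 708 + 1062 + 2124 = 5460

σ(2124) = 5460


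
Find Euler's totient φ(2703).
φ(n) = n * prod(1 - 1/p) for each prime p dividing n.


2703 = 3 × 17 × 53
Prime factors: 3, 17, 53
φ(2703) = 2703 × (1-1/3) × (1-1/17) × (1-1/53)
= 2703 × 2/3 × 16/17 × 52/53 = 1664

φ(2703) = 1664


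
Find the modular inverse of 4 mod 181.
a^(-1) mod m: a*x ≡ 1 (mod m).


Use the extended Euclidean algorithm on (181, 4); each row r = 181*s + 4*t:
r=181, s=1, t=0
r=4, s=0, t=1
q=45: r=1, s=1, t=-45   [181*(1) + 4*(-45) = 1]
q=4: r=0, s=-4, t=181   [181*(-4) + 4*(181) = 0]
GCD = 1 with t = -45, so 4*(-45) ≡ 1 (mod 181)
Inverse = -45 mod 181 = 136
Check: 4 * 136 = 544 ≡ 1 (mod 181)

4^(-1) ≡ 136 (mod 181)


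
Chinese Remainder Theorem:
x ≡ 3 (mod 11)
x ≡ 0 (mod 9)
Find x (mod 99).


M = 11*9 = 99
M1 = M/11 = 9, M2 = M/9 = 11
M1^(-1) mod 11 = 5, M2^(-1) mod 9 = 5
x = 3*9*5 + 0*11*5 = 135
135 mod 99 = 36
Check: 36 mod 11 = 3 ✓, 36 mod 9 = 0 ✓

x ≡ 36 (mod 99)


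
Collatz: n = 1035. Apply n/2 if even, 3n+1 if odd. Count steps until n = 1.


1035 → 3106 → 1553 → 4660 → 2330 → 1165 → 3496 → 1748 → 874 → 437 → 1312 → 656 → 328 → 164 → 82 → 41 → 124 → 62 → 31 → 94 → 47 → 142 → 71 → 214 → 107 → 322 → 161 → 484 → 242 → 121 → 364 → 182 → 91 → 274 → 137 → 412 → 206 → 103 → 310 → 155 → 466 → 233 → 700 → 350 → 175 → 526 → 263 → 790 → 395 → 1186 → 593 → 1780 → 890 → 445 → 1336 → 668 → 334 → 167 → 502 → 251 → 754 → 377 → 1132 → 566 → 283 → 850 → 425 → 1276 → 638 → 319 → 958 → 479 → 1438 → 719 → 2158 → 1079 → 3238 → 1619 → 4858 → 2429 → 7288 → 3644 → 1822 → 911 → 2734 → 1367 → 4102 → 2051 → 6154 → 3077 → 9232 → 4616 → 2308 → 1154 → 577 → 1732 → 866 → 433 → 1300 → 650 → 325 → 976 → 488 → 244 → 122 → 61 → 184 → 92 → 46 → 23 → 70 → 35 → 106 → 53 → 160 → 80 → 40 → 20 → 10 → 5 → 16 → 8 → 4 → 2 → 1
Total steps = 124

124 steps


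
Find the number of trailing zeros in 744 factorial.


floor(744/5) = 148
floor(744/25) = 29
floor(744/125) = 5
floor(744/625) = 1
Total = 183

183 trailing zeros


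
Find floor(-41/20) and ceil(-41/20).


-41/20 = -2.0500
floor = -3
ceil = -2

floor = -3, ceil = -2


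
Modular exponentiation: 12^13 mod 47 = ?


12^1 mod 47 = 12
12^2 mod 47 = 3
12^3 mod 47 = 36
12^4 mod 47 = 9
12^5 mod 47 = 14
12^6 mod 47 = 27
12^7 mod 47 = 42
12^8 mod 47 = 34
12^9 mod 47 = 32
12^10 mod 47 = 8
12^11 mod 47 = 2
12^12 mod 47 = 24
12^13 mod 47 = 6


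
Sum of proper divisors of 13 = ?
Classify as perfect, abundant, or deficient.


Proper divisors: 1
Sum = 1 = 1
1 < 13 → deficient

s(13) = 1 (deficient)


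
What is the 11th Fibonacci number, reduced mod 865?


F(k) mod 865 for k=1..11:
1, 1, 2, 3, 5, 8, 13, 21, 34, 55, 89
F(11) mod 865 = 89


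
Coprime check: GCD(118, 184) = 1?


Euclidean algorithm:
184 = 1 * 118 + 66
118 = 1 * 66 + 52
66 = 1 * 52 + 14
52 = 3 * 14 + 10
14 = 1 * 10 + 4
10 = 2 * 4 + 2
4 = 2 * 2 + 0
GCD(118, 184) = 2

No, not coprime (GCD = 2)


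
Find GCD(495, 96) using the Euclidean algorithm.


495 = 5 * 96 + 15
96 = 6 * 15 + 6
15 = 2 * 6 + 3
6 = 2 * 3 + 0
GCD = 3


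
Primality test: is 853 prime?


Check divisors up to sqrt(853) = 29.2062
No divisors found.
853 is prime.

Yes, 853 is prime


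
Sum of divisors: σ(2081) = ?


Divisors of 2081: 1, 2081
Sum = 1 + 2081 = 2082

σ(2081) = 2082


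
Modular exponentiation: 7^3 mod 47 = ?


7^1 mod 47 = 7
7^2 mod 47 = 2
7^3 mod 47 = 14


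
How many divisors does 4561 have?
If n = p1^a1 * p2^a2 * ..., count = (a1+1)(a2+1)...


4561 = 4561^1
d(4561) = (1+1) = 2

2 divisors


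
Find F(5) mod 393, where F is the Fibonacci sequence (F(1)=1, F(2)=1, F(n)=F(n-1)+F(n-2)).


F(k) mod 393 for k=1..5:
1, 1, 2, 3, 5
F(5) mod 393 = 5


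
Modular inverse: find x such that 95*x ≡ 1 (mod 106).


Use the extended Euclidean algorithm on (106, 95); each row r = 106*s + 95*t:
r=106, s=1, t=0
r=95, s=0, t=1
q=1: r=11, s=1, t=-1   [106*(1) + 95*(-1) = 11]
q=8: r=7, s=-8, t=9   [106*(-8) + 95*(9) = 7]
q=1: r=4, s=9, t=-10   [106*(9) + 95*(-10) = 4]
q=1: r=3, s=-17, t=19   [106*(-17) + 95*(19) = 3]
q=1: r=1, s=26, t=-29   [106*(26) + 95*(-29) = 1]
q=3: r=0, s=-95, t=106   [106*(-95) + 95*(106) = 0]
GCD = 1 with t = -29, so 95*(-29) ≡ 1 (mod 106)
Inverse = -29 mod 106 = 77
Check: 95 * 77 = 7315 ≡ 1 (mod 106)

95^(-1) ≡ 77 (mod 106)


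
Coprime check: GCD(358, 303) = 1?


Euclidean algorithm:
358 = 1 * 303 + 55
303 = 5 * 55 + 28
55 = 1 * 28 + 27
28 = 1 * 27 + 1
27 = 27 * 1 + 0
GCD(358, 303) = 1

Yes, coprime (GCD = 1)


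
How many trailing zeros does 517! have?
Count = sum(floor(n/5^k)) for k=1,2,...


floor(517/5) = 103
floor(517/25) = 20
floor(517/125) = 4
Total = 127

127 trailing zeros


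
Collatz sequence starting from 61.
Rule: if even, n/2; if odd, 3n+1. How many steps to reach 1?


61 → 184 → 92 → 46 → 23 → 70 → 35 → 106 → 53 → 160 → 80 → 40 → 20 → 10 → 5 → 16 → 8 → 4 → 2 → 1
Total steps = 19

19 steps


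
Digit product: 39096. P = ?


3 × 9 × 0 × 9 × 6 = 0


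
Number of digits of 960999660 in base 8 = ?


960999660 in base 8 = 7121730354
Number of digits = 10

10 digits (base 8)


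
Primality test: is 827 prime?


Check divisors up to sqrt(827) = 28.7576
No divisors found.
827 is prime.

Yes, 827 is prime


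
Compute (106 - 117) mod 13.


106 - 117 = -11
-11 mod 13 = 2


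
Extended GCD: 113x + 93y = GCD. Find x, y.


Tabular extended Euclidean (each row: r = 113*s + 93*t):
r=113, s=1, t=0
r=93, s=0, t=1
q=1: r=20, s=1, t=-1   [113*(1) + 93*(-1) = 20]
q=4: r=13, s=-4, t=5   [113*(-4) + 93*(5) = 13]
q=1: r=7, s=5, t=-6   [113*(5) + 93*(-6) = 7]
q=1: r=6, s=-9, t=11   [113*(-9) + 93*(11) = 6]
q=1: r=1, s=14, t=-17   [113*(14) + 93*(-17) = 1]
q=6: r=0, s=-93, t=113   [113*(-93) + 93*(113) = 0]
GCD = 1; from the row with r=1: x=14, y=-17
Check: 113*(14) + 93*(-17) = 1582 - 1581 = 1

GCD = 1, x = 14, y = -17


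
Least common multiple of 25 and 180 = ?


GCD(25, 180) = 5
LCM = 25*180/5 = 4500/5 = 900

LCM = 900


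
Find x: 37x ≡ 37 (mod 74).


GCD(37, 74) = 37 divides 37
Divide: 1x ≡ 1 (mod 2)
x ≡ 1 (mod 2)


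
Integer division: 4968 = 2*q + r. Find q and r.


4968 = 2 * 2484 + 0
Check: 4968 + 0 = 4968

q = 2484, r = 0


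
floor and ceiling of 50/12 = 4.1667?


50/12 = 4.1667
floor = 4
ceil = 5

floor = 4, ceil = 5


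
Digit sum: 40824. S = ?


4 + 0 + 8 + 2 + 4 = 18


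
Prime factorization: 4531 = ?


4531 / 23 = 197
197 / 197 = 1
4531 = 23 × 197


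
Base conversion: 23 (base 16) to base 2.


23 (base 16) = 35 (decimal)
35 (decimal) = 100011 (base 2)


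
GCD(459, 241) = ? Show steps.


459 = 1 * 241 + 218
241 = 1 * 218 + 23
218 = 9 * 23 + 11
23 = 2 * 11 + 1
11 = 11 * 1 + 0
GCD = 1


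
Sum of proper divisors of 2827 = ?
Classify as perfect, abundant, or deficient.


Proper divisors: 1, 11, 257
Sum = 1 + 11 + 257 = 269
269 < 2827 → deficient

s(2827) = 269 (deficient)


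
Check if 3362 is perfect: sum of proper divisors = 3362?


Proper divisors of 3362: 1, 2, 41, 82, 1681
Sum = 1 + 2 + 41 + 82 + 1681 = 1807

No, 3362 is not perfect (1807 ≠ 3362)


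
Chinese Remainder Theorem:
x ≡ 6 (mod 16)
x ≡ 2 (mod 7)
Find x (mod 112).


M = 16*7 = 112
M1 = M/16 = 7, M2 = M/7 = 16
M1^(-1) mod 16 = 7, M2^(-1) mod 7 = 4
x = 6*7*7 + 2*16*4 = 422
422 mod 112 = 86
Check: 86 mod 16 = 6 ✓, 86 mod 7 = 2 ✓

x ≡ 86 (mod 112)


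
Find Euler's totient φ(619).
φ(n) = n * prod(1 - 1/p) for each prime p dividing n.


619 = 619
Prime factors: 619
φ(619) = 619 × (1-1/619)
= 619 × 618/619 = 618

φ(619) = 618


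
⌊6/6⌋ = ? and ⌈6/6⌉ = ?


6/6 = 1.0000
floor = 1
ceil = 1

floor = 1, ceil = 1


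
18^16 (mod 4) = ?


18^1 mod 4 = 2
18^2 mod 4 = 0
18^3 mod 4 = 0
18^4 mod 4 = 0
18^5 mod 4 = 0
18^6 mod 4 = 0
18^7 mod 4 = 0
18^8 mod 4 = 0
18^9 mod 4 = 0
18^10 mod 4 = 0
18^11 mod 4 = 0
18^12 mod 4 = 0
18^13 mod 4 = 0
18^14 mod 4 = 0
18^15 mod 4 = 0
18^16 mod 4 = 0


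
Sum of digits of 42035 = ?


4 + 2 + 0 + 3 + 5 = 14


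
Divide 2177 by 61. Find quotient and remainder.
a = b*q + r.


2177 = 61 * 35 + 42
Check: 2135 + 42 = 2177

q = 35, r = 42


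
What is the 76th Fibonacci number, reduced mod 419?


F(k) mod 419 for k=1..76:
1, 1, 2, 3, 5, 8, 13, 21, 34, 55, 89, 144, 233, 377, 191, 149, 340, 70, 410, 61, 52, 113, 165, 278, 24, 302, 326, 209, 116, 325, 22, 347, 369, 297, 247, 125, 372, 78, 31, 109, 140, 249, 389, 219, 189, 408, 178, 167, 345, 93, 19, 112, 131, 243, 374, 198, 153, 351, 85, 17, 102, 119, 221, 340, 142, 63, 205, 268, 54, 322, 376, 279, 236, 96, 332, 9
F(76) mod 419 = 9


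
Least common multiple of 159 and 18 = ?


GCD(159, 18) = 3
LCM = 159*18/3 = 2862/3 = 954

LCM = 954


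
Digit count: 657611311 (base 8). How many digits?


657611311 in base 8 = 4714455057
Number of digits = 10

10 digits (base 8)


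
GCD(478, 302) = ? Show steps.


478 = 1 * 302 + 176
302 = 1 * 176 + 126
176 = 1 * 126 + 50
126 = 2 * 50 + 26
50 = 1 * 26 + 24
26 = 1 * 24 + 2
24 = 12 * 2 + 0
GCD = 2


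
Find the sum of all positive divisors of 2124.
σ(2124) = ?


Divisors of 2124: 1, 2, 3, 4, 6, 9, 12, 18, 36, 59, 118, 177, 236, 354, 531, 708, 1062, 2124
Sum = 1 + 2 + 3 + 4 + 6 + 9 + 12 + 18 + 36 + 59 + 118 + 177 + 236 + 354 + 531 + 708 + 1062 + 2124 = 5460

σ(2124) = 5460


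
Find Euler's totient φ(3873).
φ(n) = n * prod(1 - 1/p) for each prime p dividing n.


3873 = 3 × 1291
Prime factors: 3, 1291
φ(3873) = 3873 × (1-1/3) × (1-1/1291)
= 3873 × 2/3 × 1290/1291 = 2580

φ(3873) = 2580


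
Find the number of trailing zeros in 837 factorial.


floor(837/5) = 167
floor(837/25) = 33
floor(837/125) = 6
floor(837/625) = 1
Total = 207

207 trailing zeros


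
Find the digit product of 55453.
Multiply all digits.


5 × 5 × 4 × 5 × 3 = 1500


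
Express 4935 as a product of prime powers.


4935 / 3 = 1645
1645 / 5 = 329
329 / 7 = 47
47 / 47 = 1
4935 = 3 × 5 × 7 × 47


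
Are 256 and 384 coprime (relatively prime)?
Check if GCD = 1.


Euclidean algorithm:
384 = 1 * 256 + 128
256 = 2 * 128 + 0
GCD(256, 384) = 128

No, not coprime (GCD = 128)


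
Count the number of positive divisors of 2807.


2807 = 7^1 × 401^1
d(2807) = (1+1) × (1+1) = 4

4 divisors


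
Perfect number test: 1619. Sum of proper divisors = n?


Proper divisors of 1619: 1
Sum = 1 = 1

No, 1619 is not perfect (1 ≠ 1619)


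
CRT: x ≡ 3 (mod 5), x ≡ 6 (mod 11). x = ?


M = 5*11 = 55
M1 = M/5 = 11, M2 = M/11 = 5
M1^(-1) mod 5 = 1, M2^(-1) mod 11 = 9
x = 3*11*1 + 6*5*9 = 303
303 mod 55 = 28
Check: 28 mod 5 = 3 ✓, 28 mod 11 = 6 ✓

x ≡ 28 (mod 55)


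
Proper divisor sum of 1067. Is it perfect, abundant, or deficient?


Proper divisors: 1, 11, 97
Sum = 1 + 11 + 97 = 109
109 < 1067 → deficient

s(1067) = 109 (deficient)


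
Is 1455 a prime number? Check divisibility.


1455 / 3 = 485 (exact division)
1455 is NOT prime.

No, 1455 is not prime


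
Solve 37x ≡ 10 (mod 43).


GCD(37, 43) = 1, unique solution
a^(-1) mod 43 = 7
x = 7 * 10 mod 43 = 27

x ≡ 27 (mod 43)


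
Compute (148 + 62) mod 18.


148 + 62 = 210
210 mod 18 = 12


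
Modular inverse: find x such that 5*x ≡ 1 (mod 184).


Use the extended Euclidean algorithm on (184, 5); each row r = 184*s + 5*t:
r=184, s=1, t=0
r=5, s=0, t=1
q=36: r=4, s=1, t=-36   [184*(1) + 5*(-36) = 4]
q=1: r=1, s=-1, t=37   [184*(-1) + 5*(37) = 1]
q=4: r=0, s=5, t=-184   [184*(5) + 5*(-184) = 0]
GCD = 1 with t = 37, so 5*(37) ≡ 1 (mod 184)
Inverse = 37 mod 184 = 37
Check: 5 * 37 = 185 ≡ 1 (mod 184)

5^(-1) ≡ 37 (mod 184)


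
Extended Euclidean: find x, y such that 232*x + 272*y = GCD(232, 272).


Tabular extended Euclidean (each row: r = 232*s + 272*t):
r=232, s=1, t=0
r=272, s=0, t=1
q=0: r=232, s=1, t=0   [232*(1) + 272*(0) = 232]
q=1: r=40, s=-1, t=1   [232*(-1) + 272*(1) = 40]
q=5: r=32, s=6, t=-5   [232*(6) + 272*(-5) = 32]
q=1: r=8, s=-7, t=6   [232*(-7) + 272*(6) = 8]
q=4: r=0, s=34, t=-29   [232*(34) + 272*(-29) = 0]
GCD = 8; from the row with r=8: x=-7, y=6
Check: 232*(-7) + 272*(6) = -1624 + 1632 = 8

GCD = 8, x = -7, y = 6


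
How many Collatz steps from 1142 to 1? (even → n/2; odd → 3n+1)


1142 → 571 → 1714 → 857 → 2572 → 1286 → 643 → 1930 → 965 → 2896 → 1448 → 724 → 362 → 181 → 544 → 272 → 136 → 68 → 34 → 17 → 52 → 26 → 13 → 40 → 20 → 10 → 5 → 16 → 8 → 4 → 2 → 1
Total steps = 31

31 steps


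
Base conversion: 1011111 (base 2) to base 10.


1011111 (base 2) = 95 (decimal)
95 (decimal) = 95 (base 10)


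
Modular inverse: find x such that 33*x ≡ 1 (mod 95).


Use the extended Euclidean algorithm on (95, 33); each row r = 95*s + 33*t:
r=95, s=1, t=0
r=33, s=0, t=1
q=2: r=29, s=1, t=-2   [95*(1) + 33*(-2) = 29]
q=1: r=4, s=-1, t=3   [95*(-1) + 33*(3) = 4]
q=7: r=1, s=8, t=-23   [95*(8) + 33*(-23) = 1]
q=4: r=0, s=-33, t=95   [95*(-33) + 33*(95) = 0]
GCD = 1 with t = -23, so 33*(-23) ≡ 1 (mod 95)
Inverse = -23 mod 95 = 72
Check: 33 * 72 = 2376 ≡ 1 (mod 95)

33^(-1) ≡ 72 (mod 95)


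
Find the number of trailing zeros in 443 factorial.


floor(443/5) = 88
floor(443/25) = 17
floor(443/125) = 3
Total = 108

108 trailing zeros


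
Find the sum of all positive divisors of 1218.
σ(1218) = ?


Divisors of 1218: 1, 2, 3, 6, 7, 14, 21, 29, 42, 58, 87, 174, 203, 406, 609, 1218
Sum = 1 + 2 + 3 + 6 + 7 + 14 + 21 + 29 + 42 + 58 + 87 + 174 + 203 + 406 + 609 + 1218 = 2880

σ(1218) = 2880


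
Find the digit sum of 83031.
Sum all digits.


8 + 3 + 0 + 3 + 1 = 15


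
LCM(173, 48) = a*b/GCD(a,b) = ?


GCD(173, 48) = 1
LCM = 173*48/1 = 8304/1 = 8304

LCM = 8304


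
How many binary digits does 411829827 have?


411829827 in base 2 = 11000100011000000011001000011
Number of digits = 29

29 digits (base 2)


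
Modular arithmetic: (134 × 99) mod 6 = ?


134 × 99 = 13266
13266 mod 6 = 0


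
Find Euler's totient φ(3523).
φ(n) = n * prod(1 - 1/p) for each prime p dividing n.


3523 = 13 × 271
Prime factors: 13, 271
φ(3523) = 3523 × (1-1/13) × (1-1/271)
= 3523 × 12/13 × 270/271 = 3240

φ(3523) = 3240


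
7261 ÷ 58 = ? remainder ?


7261 = 58 * 125 + 11
Check: 7250 + 11 = 7261

q = 125, r = 11


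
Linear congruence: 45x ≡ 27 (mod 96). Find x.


GCD(45, 96) = 3 divides 27
Divide: 15x ≡ 9 (mod 32)
x ≡ 7 (mod 32)


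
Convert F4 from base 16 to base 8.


F4 (base 16) = 244 (decimal)
244 (decimal) = 364 (base 8)


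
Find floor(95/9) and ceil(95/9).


95/9 = 10.5556
floor = 10
ceil = 11

floor = 10, ceil = 11


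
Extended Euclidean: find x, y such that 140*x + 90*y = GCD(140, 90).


Tabular extended Euclidean (each row: r = 140*s + 90*t):
r=140, s=1, t=0
r=90, s=0, t=1
q=1: r=50, s=1, t=-1   [140*(1) + 90*(-1) = 50]
q=1: r=40, s=-1, t=2   [140*(-1) + 90*(2) = 40]
q=1: r=10, s=2, t=-3   [140*(2) + 90*(-3) = 10]
q=4: r=0, s=-9, t=14   [140*(-9) + 90*(14) = 0]
GCD = 10; from the row with r=10: x=2, y=-3
Check: 140*(2) + 90*(-3) = 280 - 270 = 10

GCD = 10, x = 2, y = -3


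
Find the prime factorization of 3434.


3434 / 2 = 1717
1717 / 17 = 101
101 / 101 = 1
3434 = 2 × 17 × 101


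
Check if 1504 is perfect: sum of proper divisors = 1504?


Proper divisors of 1504: 1, 2, 4, 8, 16, 32, 47, 94, 188, 376, 752
Sum = 1 + 2 + 4 + 8 + 16 + 32 + 47 + 94 + 188 + 376 + 752 = 1520

No, 1504 is not perfect (1520 ≠ 1504)


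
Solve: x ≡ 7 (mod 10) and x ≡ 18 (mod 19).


M = 10*19 = 190
M1 = M/10 = 19, M2 = M/19 = 10
M1^(-1) mod 10 = 9, M2^(-1) mod 19 = 2
x = 7*19*9 + 18*10*2 = 1557
1557 mod 190 = 37
Check: 37 mod 10 = 7 ✓, 37 mod 19 = 18 ✓

x ≡ 37 (mod 190)


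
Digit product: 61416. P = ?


6 × 1 × 4 × 1 × 6 = 144


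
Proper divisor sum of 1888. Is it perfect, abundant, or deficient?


Proper divisors: 1, 2, 4, 8, 16, 32, 59, 118, 236, 472, 944
Sum = 1 + 2 + 4 + 8 + 16 + 32 + 59 + 118 + 236 + 472 + 944 = 1892
1892 > 1888 → abundant

s(1888) = 1892 (abundant)


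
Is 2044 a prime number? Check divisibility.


2044 / 2 = 1022 (exact division)
2044 is NOT prime.

No, 2044 is not prime


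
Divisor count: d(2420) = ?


2420 = 2^2 × 5^1 × 11^2
d(2420) = (2+1) × (1+1) × (2+1) = 18

18 divisors


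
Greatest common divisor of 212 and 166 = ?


212 = 1 * 166 + 46
166 = 3 * 46 + 28
46 = 1 * 28 + 18
28 = 1 * 18 + 10
18 = 1 * 10 + 8
10 = 1 * 8 + 2
8 = 4 * 2 + 0
GCD = 2


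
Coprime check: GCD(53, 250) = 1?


Euclidean algorithm:
250 = 4 * 53 + 38
53 = 1 * 38 + 15
38 = 2 * 15 + 8
15 = 1 * 8 + 7
8 = 1 * 7 + 1
7 = 7 * 1 + 0
GCD(53, 250) = 1

Yes, coprime (GCD = 1)


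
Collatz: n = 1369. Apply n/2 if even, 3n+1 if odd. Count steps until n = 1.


1369 → 4108 → 2054 → 1027 → 3082 → 1541 → 4624 → 2312 → 1156 → 578 → 289 → 868 → 434 → 217 → 652 → 326 → 163 → 490 → 245 → 736 → 368 → 184 → 92 → 46 → 23 → 70 → 35 → 106 → 53 → 160 → 80 → 40 → 20 → 10 → 5 → 16 → 8 → 4 → 2 → 1
Total steps = 39

39 steps


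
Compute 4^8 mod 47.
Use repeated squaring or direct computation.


4^1 mod 47 = 4
4^2 mod 47 = 16
4^3 mod 47 = 17
4^4 mod 47 = 21
4^5 mod 47 = 37
4^6 mod 47 = 7
4^7 mod 47 = 28
4^8 mod 47 = 18


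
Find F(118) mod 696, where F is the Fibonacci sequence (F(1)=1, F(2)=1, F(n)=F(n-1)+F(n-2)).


F(k) mod 696 for k=1..118:
1, 1, 2, 3, 5, 8, 13, 21, 34, 55, 89, 144, 233, 377, 610, 291, 205, 496, 5, 501, 506, 311, 121, 432, 553, 289, 146, 435, 581, 320, 205, 525, 34, 559, 593, 456, 353, 113, 466, 579, 349, 232, 581, 117, 2, 119, 121, 240, 361, 601, 266, 171, 437, 608, 349, 261, 610, 175, 89, 264, 353, 617, 274, 195, 469, 664, 437, 405, 146, 551, 1, 552, 553, 409, 266, 675, 245, 224, 469, 693, 466, 463, 233, 0, 233, 233, 466, 3, 469, 472, 245, 21, 266, 287, 553, 144, 1, 145, 146, 291, 437, 32, 469, 501, 274, 79, 353, 432, 89, 521, 610, 435, 349, 88, 437, 525, 266, 95
F(118) mod 696 = 95


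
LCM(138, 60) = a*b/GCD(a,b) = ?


GCD(138, 60) = 6
LCM = 138*60/6 = 8280/6 = 1380

LCM = 1380


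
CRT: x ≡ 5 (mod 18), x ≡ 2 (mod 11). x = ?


M = 18*11 = 198
M1 = M/18 = 11, M2 = M/11 = 18
M1^(-1) mod 18 = 5, M2^(-1) mod 11 = 8
x = 5*11*5 + 2*18*8 = 563
563 mod 198 = 167
Check: 167 mod 18 = 5 ✓, 167 mod 11 = 2 ✓

x ≡ 167 (mod 198)


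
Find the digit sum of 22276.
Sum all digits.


2 + 2 + 2 + 7 + 6 = 19


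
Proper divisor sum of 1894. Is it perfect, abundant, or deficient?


Proper divisors: 1, 2, 947
Sum = 1 + 2 + 947 = 950
950 < 1894 → deficient

s(1894) = 950 (deficient)


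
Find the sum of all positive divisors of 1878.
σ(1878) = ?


Divisors of 1878: 1, 2, 3, 6, 313, 626, 939, 1878
Sum = 1 + 2 + 3 + 6 + 313 + 626 + 939 + 1878 = 3768

σ(1878) = 3768


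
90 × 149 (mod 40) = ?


90 × 149 = 13410
13410 mod 40 = 10


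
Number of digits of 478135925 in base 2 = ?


478135925 in base 2 = 11100011111111100011001110101
Number of digits = 29

29 digits (base 2)


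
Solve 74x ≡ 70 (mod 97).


GCD(74, 97) = 1, unique solution
a^(-1) mod 97 = 59
x = 59 * 70 mod 97 = 56

x ≡ 56 (mod 97)


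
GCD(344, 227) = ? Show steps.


344 = 1 * 227 + 117
227 = 1 * 117 + 110
117 = 1 * 110 + 7
110 = 15 * 7 + 5
7 = 1 * 5 + 2
5 = 2 * 2 + 1
2 = 2 * 1 + 0
GCD = 1


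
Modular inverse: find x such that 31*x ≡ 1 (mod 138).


Use the extended Euclidean algorithm on (138, 31); each row r = 138*s + 31*t:
r=138, s=1, t=0
r=31, s=0, t=1
q=4: r=14, s=1, t=-4   [138*(1) + 31*(-4) = 14]
q=2: r=3, s=-2, t=9   [138*(-2) + 31*(9) = 3]
q=4: r=2, s=9, t=-40   [138*(9) + 31*(-40) = 2]
q=1: r=1, s=-11, t=49   [138*(-11) + 31*(49) = 1]
q=2: r=0, s=31, t=-138   [138*(31) + 31*(-138) = 0]
GCD = 1 with t = 49, so 31*(49) ≡ 1 (mod 138)
Inverse = 49 mod 138 = 49
Check: 31 * 49 = 1519 ≡ 1 (mod 138)

31^(-1) ≡ 49 (mod 138)


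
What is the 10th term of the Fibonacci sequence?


Sequence: 1, 1, 2, 3, 5, 8, 13, 21, 34, 55
F(10) = 55


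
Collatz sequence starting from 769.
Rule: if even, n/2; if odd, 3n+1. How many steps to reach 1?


769 → 2308 → 1154 → 577 → 1732 → 866 → 433 → 1300 → 650 → 325 → 976 → 488 → 244 → 122 → 61 → 184 → 92 → 46 → 23 → 70 → 35 → 106 → 53 → 160 → 80 → 40 → 20 → 10 → 5 → 16 → 8 → 4 → 2 → 1
Total steps = 33

33 steps


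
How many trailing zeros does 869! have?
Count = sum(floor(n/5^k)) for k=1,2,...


floor(869/5) = 173
floor(869/25) = 34
floor(869/125) = 6
floor(869/625) = 1
Total = 214

214 trailing zeros


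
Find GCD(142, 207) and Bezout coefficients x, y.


Tabular extended Euclidean (each row: r = 142*s + 207*t):
r=142, s=1, t=0
r=207, s=0, t=1
q=0: r=142, s=1, t=0   [142*(1) + 207*(0) = 142]
q=1: r=65, s=-1, t=1   [142*(-1) + 207*(1) = 65]
q=2: r=12, s=3, t=-2   [142*(3) + 207*(-2) = 12]
q=5: r=5, s=-16, t=11   [142*(-16) + 207*(11) = 5]
q=2: r=2, s=35, t=-24   [142*(35) + 207*(-24) = 2]
q=2: r=1, s=-86, t=59   [142*(-86) + 207*(59) = 1]
q=2: r=0, s=207, t=-142   [142*(207) + 207*(-142) = 0]
GCD = 1; from the row with r=1: x=-86, y=59
Check: 142*(-86) + 207*(59) = -12212 + 12213 = 1

GCD = 1, x = -86, y = 59


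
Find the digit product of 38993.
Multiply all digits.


3 × 8 × 9 × 9 × 3 = 5832


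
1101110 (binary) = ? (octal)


1101110 (base 2) = 110 (decimal)
110 (decimal) = 156 (base 8)


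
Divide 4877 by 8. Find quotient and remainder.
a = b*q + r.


4877 = 8 * 609 + 5
Check: 4872 + 5 = 4877

q = 609, r = 5


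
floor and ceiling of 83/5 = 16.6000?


83/5 = 16.6000
floor = 16
ceil = 17

floor = 16, ceil = 17


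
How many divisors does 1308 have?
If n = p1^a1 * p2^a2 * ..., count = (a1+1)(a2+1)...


1308 = 2^2 × 3^1 × 109^1
d(1308) = (2+1) × (1+1) × (1+1) = 12

12 divisors


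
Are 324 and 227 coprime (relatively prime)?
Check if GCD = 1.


Euclidean algorithm:
324 = 1 * 227 + 97
227 = 2 * 97 + 33
97 = 2 * 33 + 31
33 = 1 * 31 + 2
31 = 15 * 2 + 1
2 = 2 * 1 + 0
GCD(324, 227) = 1

Yes, coprime (GCD = 1)


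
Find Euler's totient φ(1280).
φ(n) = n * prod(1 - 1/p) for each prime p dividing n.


1280 = 2^8 × 5
Prime factors: 2, 5
φ(1280) = 1280 × (1-1/2) × (1-1/5)
= 1280 × 1/2 × 4/5 = 512

φ(1280) = 512


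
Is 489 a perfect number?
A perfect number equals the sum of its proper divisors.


Proper divisors of 489: 1, 3, 163
Sum = 1 + 3 + 163 = 167

No, 489 is not perfect (167 ≠ 489)


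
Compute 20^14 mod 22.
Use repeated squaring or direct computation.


20^1 mod 22 = 20
20^2 mod 22 = 4
20^3 mod 22 = 14
20^4 mod 22 = 16
20^5 mod 22 = 12
20^6 mod 22 = 20
20^7 mod 22 = 4
20^8 mod 22 = 14
20^9 mod 22 = 16
20^10 mod 22 = 12
20^11 mod 22 = 20
20^12 mod 22 = 4
20^13 mod 22 = 14
20^14 mod 22 = 16


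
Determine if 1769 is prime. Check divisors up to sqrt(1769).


1769 / 29 = 61 (exact division)
1769 is NOT prime.

No, 1769 is not prime


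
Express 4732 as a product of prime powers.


4732 / 2 = 2366
2366 / 2 = 1183
1183 / 7 = 169
169 / 13 = 13
13 / 13 = 1
4732 = 2^2 × 7 × 13^2


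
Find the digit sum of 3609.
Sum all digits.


3 + 6 + 0 + 9 = 18


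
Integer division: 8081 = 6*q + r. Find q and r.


8081 = 6 * 1346 + 5
Check: 8076 + 5 = 8081

q = 1346, r = 5


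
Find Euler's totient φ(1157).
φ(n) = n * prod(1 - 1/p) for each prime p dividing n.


1157 = 13 × 89
Prime factors: 13, 89
φ(1157) = 1157 × (1-1/13) × (1-1/89)
= 1157 × 12/13 × 88/89 = 1056

φ(1157) = 1056


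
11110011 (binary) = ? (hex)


11110011 (base 2) = 243 (decimal)
243 (decimal) = F3 (base 16)


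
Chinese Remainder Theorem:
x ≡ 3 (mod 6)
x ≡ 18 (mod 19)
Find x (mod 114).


M = 6*19 = 114
M1 = M/6 = 19, M2 = M/19 = 6
M1^(-1) mod 6 = 1, M2^(-1) mod 19 = 16
x = 3*19*1 + 18*6*16 = 1785
1785 mod 114 = 75
Check: 75 mod 6 = 3 ✓, 75 mod 19 = 18 ✓

x ≡ 75 (mod 114)
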